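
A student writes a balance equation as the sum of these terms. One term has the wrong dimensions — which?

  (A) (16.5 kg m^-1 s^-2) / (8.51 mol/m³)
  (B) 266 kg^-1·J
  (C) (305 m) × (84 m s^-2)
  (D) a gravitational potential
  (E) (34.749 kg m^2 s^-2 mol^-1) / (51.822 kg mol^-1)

In SI base units:
  (A) [kg·m⁻¹·s⁻²] / [m⁻³·mol] = kg·m²·s⁻²·mol⁻¹
  (B) J·kg⁻¹ = N·m·kg⁻¹ = m²·s⁻²
  (C) [m] · [m·s⁻²] = m²·s⁻²
  (D) [gravitational potential] = m²·s⁻²
  (E) [kg·m²·s⁻²·mol⁻¹] / [kg·mol⁻¹] = m²·s⁻²
All reduce to m²·s⁻² except (A), which is kg·m²·s⁻²·mol⁻¹.

(A)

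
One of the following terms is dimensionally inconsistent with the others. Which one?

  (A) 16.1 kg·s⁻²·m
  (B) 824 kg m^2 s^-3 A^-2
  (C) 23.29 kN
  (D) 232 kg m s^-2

(B)

Expand each in SI base units:
  (A) kg·m·s⁻²
  (B) kg·m²·s⁻³·A⁻²
  (C) N = kg·m·s⁻²
  (D) kg·m·s⁻²
All reduce to kg·m·s⁻² except (B), which is kg·m²·s⁻³·A⁻².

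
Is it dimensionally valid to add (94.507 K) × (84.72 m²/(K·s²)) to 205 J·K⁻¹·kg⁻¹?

No

Expand each in SI base units:
  (94.507 K) × (84.72 m²/(K·s²)):  [K] · [m²·s⁻²·K⁻¹] = m²·s⁻²
  205 J·K⁻¹·kg⁻¹:  J·kg⁻¹·K⁻¹ = N·m·kg⁻¹·K⁻¹ = m²·s⁻²·K⁻¹
m²·s⁻² ≠ m²·s⁻²·K⁻¹, so they cannot be added.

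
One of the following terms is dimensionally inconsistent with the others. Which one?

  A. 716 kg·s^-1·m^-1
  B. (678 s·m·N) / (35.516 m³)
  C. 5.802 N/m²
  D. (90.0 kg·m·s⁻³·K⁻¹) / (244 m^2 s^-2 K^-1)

Dimensions:
  A. kg·m⁻¹·s⁻¹
  B. [kg·m²·s⁻¹] / [m³] = kg·m⁻¹·s⁻¹
  C. N·m⁻² = kg·m·s⁻²·m⁻² = kg·m⁻¹·s⁻²
  D. [kg·m·s⁻³·K⁻¹] / [m²·s⁻²·K⁻¹] = kg·m⁻¹·s⁻¹
All reduce to kg·m⁻¹·s⁻¹ except C., which is kg·m⁻¹·s⁻².

C.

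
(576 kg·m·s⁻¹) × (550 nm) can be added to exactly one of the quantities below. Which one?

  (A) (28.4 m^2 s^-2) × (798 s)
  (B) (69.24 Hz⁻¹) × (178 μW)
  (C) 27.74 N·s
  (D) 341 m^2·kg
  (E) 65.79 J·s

Reference: [kg·m·s⁻¹] · [m] = kg·m²·s⁻¹.
Each option:
  (A) [m²·s⁻²] · [s] = m²·s⁻¹
  (B) [s] · [kg·m²·s⁻³] = kg·m²·s⁻²
  (C) N·s = kg·m·s⁻²·s = kg·m·s⁻¹
  (D) kg·m²
  (E) J·s = N·m·s = kg·m²·s⁻¹  ← same
Only (E) matches kg·m²·s⁻¹.

(E)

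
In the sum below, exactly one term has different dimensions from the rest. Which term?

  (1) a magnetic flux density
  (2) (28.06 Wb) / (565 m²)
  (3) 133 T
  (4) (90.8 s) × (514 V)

(4)

Dimensions:
  (1) [magnetic flux density] = kg·s⁻²·A⁻¹
  (2) [kg·m²·s⁻²·A⁻¹] / [m²] = kg·s⁻²·A⁻¹
  (3) T = Wb·m⁻² = kg·s⁻²·A⁻¹
  (4) [s] · [kg·m²·s⁻³·A⁻¹] = kg·m²·s⁻²·A⁻¹
All reduce to kg·s⁻²·A⁻¹ except (4), which is kg·m²·s⁻²·A⁻¹.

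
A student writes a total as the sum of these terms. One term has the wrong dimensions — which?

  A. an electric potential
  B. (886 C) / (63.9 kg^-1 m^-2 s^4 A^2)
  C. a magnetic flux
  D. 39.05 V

C.

Expand each in SI base units:
  A. [electric potential] = kg·m²·s⁻³·A⁻¹
  B. [s·A] / [kg⁻¹·m⁻²·s⁴·A²] = kg·m²·s⁻³·A⁻¹
  C. [magnetic flux] = kg·m²·s⁻²·A⁻¹
  D. V = J·C⁻¹ = kg·m²·s⁻³·A⁻¹
All reduce to kg·m²·s⁻³·A⁻¹ except C., which is kg·m²·s⁻²·A⁻¹.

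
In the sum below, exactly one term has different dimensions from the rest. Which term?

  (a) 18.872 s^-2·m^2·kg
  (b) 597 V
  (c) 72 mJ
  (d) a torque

Work out the base dimensions of each:
  (a) kg·m²·s⁻²
  (b) V = J·C⁻¹ = kg·m²·s⁻³·A⁻¹
  (c) J = N·m = kg·m²·s⁻²
  (d) [torque] = kg·m²·s⁻²
All reduce to kg·m²·s⁻² except (b), which is kg·m²·s⁻³·A⁻¹.

(b)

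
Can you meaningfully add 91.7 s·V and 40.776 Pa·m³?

No

Reduce each to base SI dimensions:
  91.7 s·V:  V·s = J·C⁻¹·s = kg·m²·s⁻²·A⁻¹
  40.776 Pa·m³:  Pa·m³ = N·m⁻²·m³ = kg·m²·s⁻²
kg·m²·s⁻²·A⁻¹ ≠ kg·m²·s⁻², so they cannot be added.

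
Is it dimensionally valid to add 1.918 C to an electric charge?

Yes

In SI base units:
  1.918 C:  C = s·A
  an electric charge:  [electric charge] = s·A
Both are s·A, so they have the same dimensions and can be added.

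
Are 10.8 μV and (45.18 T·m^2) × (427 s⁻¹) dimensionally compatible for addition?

Yes

Dimensions:
  10.8 μV:  V = J·C⁻¹ = kg·m²·s⁻³·A⁻¹
  (45.18 T·m^2) × (427 s⁻¹):  [kg·m²·s⁻²·A⁻¹] · [s⁻¹] = kg·m²·s⁻³·A⁻¹
Both are kg·m²·s⁻³·A⁻¹, so they have the same dimensions and can be added.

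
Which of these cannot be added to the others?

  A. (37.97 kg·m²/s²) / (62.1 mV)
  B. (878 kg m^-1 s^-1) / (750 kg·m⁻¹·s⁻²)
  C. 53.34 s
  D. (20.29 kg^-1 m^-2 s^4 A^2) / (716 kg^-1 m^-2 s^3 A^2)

A.

Work out the base dimensions of each:
  A. [kg·m²·s⁻²] / [kg·m²·s⁻³·A⁻¹] = s·A
  B. [kg·m⁻¹·s⁻¹] / [kg·m⁻¹·s⁻²] = s
  C. s
  D. [kg⁻¹·m⁻²·s⁴·A²] / [kg⁻¹·m⁻²·s³·A²] = s
All reduce to s except A., which is s·A.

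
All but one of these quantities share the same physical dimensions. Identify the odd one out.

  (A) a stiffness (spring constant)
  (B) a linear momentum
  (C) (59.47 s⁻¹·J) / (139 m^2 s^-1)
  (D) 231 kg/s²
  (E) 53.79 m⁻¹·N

In SI base units:
  (A) [stiffness (spring constant)] = kg·s⁻²
  (B) [linear momentum] = kg·m·s⁻¹
  (C) [kg·m²·s⁻³] / [m²·s⁻¹] = kg·s⁻²
  (D) kg·s⁻²
  (E) N·m⁻¹ = kg·m·s⁻²·m⁻¹ = kg·s⁻²
All reduce to kg·s⁻² except (B), which is kg·m·s⁻¹.

(B)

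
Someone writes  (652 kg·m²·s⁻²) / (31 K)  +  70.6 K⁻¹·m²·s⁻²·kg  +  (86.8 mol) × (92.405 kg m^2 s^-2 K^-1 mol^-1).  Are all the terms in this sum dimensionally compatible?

Yes

Dimensions:
  (652 kg·m²·s⁻²) / (31 K):  [kg·m²·s⁻²] / [K] = kg·m²·s⁻²·K⁻¹
  70.6 K⁻¹·m²·s⁻²·kg:  kg·m²·s⁻²·K⁻¹
  (86.8 mol) × (92.405 kg m^2 s^-2 K^-1 mol^-1):  [mol] · [kg·m²·s⁻²·K⁻¹·mol⁻¹] = kg·m²·s⁻²·K⁻¹
Every term reduces to kg·m²·s⁻²·K⁻¹.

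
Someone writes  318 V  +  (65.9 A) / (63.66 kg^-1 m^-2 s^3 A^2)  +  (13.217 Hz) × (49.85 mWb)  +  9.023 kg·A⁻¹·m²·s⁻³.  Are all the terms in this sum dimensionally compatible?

Yes

In SI base units:
  318 V:  V = J·C⁻¹ = kg·m²·s⁻³·A⁻¹
  (65.9 A) / (63.66 kg^-1 m^-2 s^3 A^2):  [A] / [kg⁻¹·m⁻²·s³·A²] = kg·m²·s⁻³·A⁻¹
  (13.217 Hz) × (49.85 mWb):  [s⁻¹] · [kg·m²·s⁻²·A⁻¹] = kg·m²·s⁻³·A⁻¹
  9.023 kg·A⁻¹·m²·s⁻³:  kg·m²·s⁻³·A⁻¹
Every term reduces to kg·m²·s⁻³·A⁻¹.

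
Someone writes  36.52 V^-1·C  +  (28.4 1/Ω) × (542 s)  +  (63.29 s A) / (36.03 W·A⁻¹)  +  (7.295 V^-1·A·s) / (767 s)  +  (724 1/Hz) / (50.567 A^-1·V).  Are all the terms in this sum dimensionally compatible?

No

Expand each in SI base units:
  36.52 V^-1·C:  C·V⁻¹ = s·A·(J·C⁻¹)⁻¹ = kg⁻¹·m⁻²·s⁴·A²
  (28.4 1/Ω) × (542 s):  [kg⁻¹·m⁻²·s³·A²] · [s] = kg⁻¹·m⁻²·s⁴·A²
  (63.29 s A) / (36.03 W·A⁻¹):  [s·A] / [kg·m²·s⁻³·A⁻¹] = kg⁻¹·m⁻²·s⁴·A²
  (7.295 V^-1·A·s) / (767 s):  [kg⁻¹·m⁻²·s⁴·A²] / [s] = kg⁻¹·m⁻²·s³·A²
  (724 1/Hz) / (50.567 A^-1·V):  [s] / [kg·m²·s⁻³·A⁻²] = kg⁻¹·m⁻²·s⁴·A²
The terms do not share a single dimension (kg⁻¹·m⁻²·s³·A² vs kg⁻¹·m⁻²·s⁴·A²).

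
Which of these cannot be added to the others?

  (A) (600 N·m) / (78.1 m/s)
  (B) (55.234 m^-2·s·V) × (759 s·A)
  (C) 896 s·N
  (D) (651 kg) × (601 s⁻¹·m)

In SI base units:
  (A) [kg·m²·s⁻²] / [m·s⁻¹] = kg·m·s⁻¹
  (B) [kg·s⁻²·A⁻¹] · [s·A] = kg·s⁻¹
  (C) N·s = kg·m·s⁻²·s = kg·m·s⁻¹
  (D) [kg] · [m·s⁻¹] = kg·m·s⁻¹
All reduce to kg·m·s⁻¹ except (B), which is kg·s⁻¹.

(B)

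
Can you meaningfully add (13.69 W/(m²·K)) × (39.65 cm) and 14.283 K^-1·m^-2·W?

Reduce each to base SI dimensions:
  (13.69 W/(m²·K)) × (39.65 cm):  [kg·s⁻³·K⁻¹] · [m] = kg·m·s⁻³·K⁻¹
  14.283 K^-1·m^-2·W:  W·m⁻²·K⁻¹ = J·s⁻¹·m⁻²·K⁻¹ = kg·s⁻³·K⁻¹
kg·m·s⁻³·K⁻¹ ≠ kg·s⁻³·K⁻¹, so they cannot be added.

No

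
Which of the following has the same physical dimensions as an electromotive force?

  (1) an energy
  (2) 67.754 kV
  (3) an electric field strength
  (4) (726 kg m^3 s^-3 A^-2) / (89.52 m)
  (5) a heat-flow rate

(2)

Reference: [electromotive force] = kg·m²·s⁻³·A⁻¹.
Each option:
  (1) [energy] = kg·m²·s⁻²
  (2) V = J·C⁻¹ = kg·m²·s⁻³·A⁻¹  ← same
  (3) [electric field strength] = kg·m·s⁻³·A⁻¹
  (4) [kg·m³·s⁻³·A⁻²] / [m] = kg·m²·s⁻³·A⁻²
  (5) [heat-flow rate] = kg·m²·s⁻³
Only (2) matches kg·m²·s⁻³·A⁻¹.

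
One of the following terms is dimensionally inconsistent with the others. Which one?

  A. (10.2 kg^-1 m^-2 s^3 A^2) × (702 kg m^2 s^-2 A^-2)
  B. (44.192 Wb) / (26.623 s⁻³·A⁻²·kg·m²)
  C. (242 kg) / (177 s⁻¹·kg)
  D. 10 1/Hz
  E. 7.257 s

In SI base units:
  A. [kg⁻¹·m⁻²·s³·A²] · [kg·m²·s⁻²·A⁻²] = s
  B. [kg·m²·s⁻²·A⁻¹] / [kg·m²·s⁻³·A⁻²] = s·A
  C. [kg] / [kg·s⁻¹] = s
  D. Hz⁻¹ = (s⁻¹)⁻¹ = s
  E. s
All reduce to s except B., which is s·A.

B.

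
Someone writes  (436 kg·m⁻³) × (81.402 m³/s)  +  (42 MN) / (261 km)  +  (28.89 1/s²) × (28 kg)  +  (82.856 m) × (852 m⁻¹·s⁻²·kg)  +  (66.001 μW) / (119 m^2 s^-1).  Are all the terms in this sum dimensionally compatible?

Dimensions:
  (436 kg·m⁻³) × (81.402 m³/s):  [kg·m⁻³] · [m³·s⁻¹] = kg·s⁻¹
  (42 MN) / (261 km):  [kg·m·s⁻²] / [m] = kg·s⁻²
  (28.89 1/s²) × (28 kg):  [s⁻²] · [kg] = kg·s⁻²
  (82.856 m) × (852 m⁻¹·s⁻²·kg):  [m] · [kg·m⁻¹·s⁻²] = kg·s⁻²
  (66.001 μW) / (119 m^2 s^-1):  [kg·m²·s⁻³] / [m²·s⁻¹] = kg·s⁻²
The terms do not share a single dimension (kg·s⁻² vs kg·s⁻¹).

No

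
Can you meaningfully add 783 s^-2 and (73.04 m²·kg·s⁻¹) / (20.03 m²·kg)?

Expand each in SI base units:
  783 s^-2:  s⁻²
  (73.04 m²·kg·s⁻¹) / (20.03 m²·kg):  [kg·m²·s⁻¹] / [kg·m²] = s⁻¹
s⁻² ≠ s⁻¹, so they cannot be added.

No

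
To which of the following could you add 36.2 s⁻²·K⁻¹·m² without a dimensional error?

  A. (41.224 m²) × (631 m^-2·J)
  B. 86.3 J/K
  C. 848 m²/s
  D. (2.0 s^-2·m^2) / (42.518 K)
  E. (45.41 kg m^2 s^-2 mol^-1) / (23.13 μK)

D.

Reference: m²·s⁻²·K⁻¹.
Each option:
  A. [m²] · [kg·s⁻²] = kg·m²·s⁻²
  B. J·K⁻¹ = N·m·K⁻¹ = kg·m²·s⁻²·K⁻¹
  C. m²·s⁻¹
  D. [m²·s⁻²] / [K] = m²·s⁻²·K⁻¹  ← same
  E. [kg·m²·s⁻²·mol⁻¹] / [K] = kg·m²·s⁻²·K⁻¹·mol⁻¹
Only D. matches m²·s⁻²·K⁻¹.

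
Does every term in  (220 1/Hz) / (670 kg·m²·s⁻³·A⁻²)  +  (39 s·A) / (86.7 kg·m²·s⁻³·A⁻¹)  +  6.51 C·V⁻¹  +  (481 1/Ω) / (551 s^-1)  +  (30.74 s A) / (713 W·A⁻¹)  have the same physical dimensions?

Expand each in SI base units:
  (220 1/Hz) / (670 kg·m²·s⁻³·A⁻²):  [s] / [kg·m²·s⁻³·A⁻²] = kg⁻¹·m⁻²·s⁴·A²
  (39 s·A) / (86.7 kg·m²·s⁻³·A⁻¹):  [s·A] / [kg·m²·s⁻³·A⁻¹] = kg⁻¹·m⁻²·s⁴·A²
  6.51 C·V⁻¹:  C·V⁻¹ = s·A·(J·C⁻¹)⁻¹ = kg⁻¹·m⁻²·s⁴·A²
  (481 1/Ω) / (551 s^-1):  [kg⁻¹·m⁻²·s³·A²] / [s⁻¹] = kg⁻¹·m⁻²·s⁴·A²
  (30.74 s A) / (713 W·A⁻¹):  [s·A] / [kg·m²·s⁻³·A⁻¹] = kg⁻¹·m⁻²·s⁴·A²
Every term reduces to kg⁻¹·m⁻²·s⁴·A².

Yes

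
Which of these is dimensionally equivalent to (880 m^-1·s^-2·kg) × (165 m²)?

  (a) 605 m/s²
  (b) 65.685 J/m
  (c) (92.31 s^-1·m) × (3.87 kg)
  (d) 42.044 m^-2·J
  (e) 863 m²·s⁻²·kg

(b)

Reference: [kg·m⁻¹·s⁻²] · [m²] = kg·m·s⁻².
Each option:
  (a) m·s⁻²
  (b) J·m⁻¹ = N·m·m⁻¹ = kg·m·s⁻²  ← same
  (c) [m·s⁻¹] · [kg] = kg·m·s⁻¹
  (d) J·m⁻² = N·m·m⁻² = kg·s⁻²
  (e) kg·m²·s⁻²
Only (b) matches kg·m·s⁻².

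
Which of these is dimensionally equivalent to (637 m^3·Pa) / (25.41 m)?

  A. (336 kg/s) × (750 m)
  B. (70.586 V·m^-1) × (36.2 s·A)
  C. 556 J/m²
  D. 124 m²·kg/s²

Reference: [kg·m²·s⁻²] / [m] = kg·m·s⁻².
Each option:
  A. [kg·s⁻¹] · [m] = kg·m·s⁻¹
  B. [kg·m·s⁻³·A⁻¹] · [s·A] = kg·m·s⁻²  ← same
  C. J·m⁻² = N·m·m⁻² = kg·s⁻²
  D. kg·m²·s⁻²
Only B. matches kg·m·s⁻².

B.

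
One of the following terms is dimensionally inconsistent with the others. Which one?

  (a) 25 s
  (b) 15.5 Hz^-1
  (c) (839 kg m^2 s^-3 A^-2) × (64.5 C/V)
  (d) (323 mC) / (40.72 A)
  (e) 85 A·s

Expand each in SI base units:
  (a) s
  (b) Hz⁻¹ = (s⁻¹)⁻¹ = s
  (c) [kg·m²·s⁻³·A⁻²] · [kg⁻¹·m⁻²·s⁴·A²] = s
  (d) [s·A] / [A] = s
  (e) A·s = s·A
All reduce to s except (e), which is s·A.

(e)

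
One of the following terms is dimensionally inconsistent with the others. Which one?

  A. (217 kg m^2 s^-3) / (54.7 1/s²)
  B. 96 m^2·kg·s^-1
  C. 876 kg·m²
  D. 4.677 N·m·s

C.

Work out the base dimensions of each:
  A. [kg·m²·s⁻³] / [s⁻²] = kg·m²·s⁻¹
  B. kg·m²·s⁻¹
  C. kg·m²
  D. N·m·s = kg·m·s⁻²·m·s = kg·m²·s⁻¹
All reduce to kg·m²·s⁻¹ except C., which is kg·m².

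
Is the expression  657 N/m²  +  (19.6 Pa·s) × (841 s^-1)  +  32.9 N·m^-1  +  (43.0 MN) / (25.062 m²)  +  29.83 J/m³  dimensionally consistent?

No

Reduce each to base SI dimensions:
  657 N/m²:  N·m⁻² = kg·m·s⁻²·m⁻² = kg·m⁻¹·s⁻²
  (19.6 Pa·s) × (841 s^-1):  [kg·m⁻¹·s⁻¹] · [s⁻¹] = kg·m⁻¹·s⁻²
  32.9 N·m^-1:  N·m⁻¹ = kg·m·s⁻²·m⁻¹ = kg·s⁻²
  (43.0 MN) / (25.062 m²):  [kg·m·s⁻²] / [m²] = kg·m⁻¹·s⁻²
  29.83 J/m³:  J·m⁻³ = N·m·m⁻³ = kg·m⁻¹·s⁻²
The terms do not share a single dimension (kg·m⁻¹·s⁻² vs kg·s⁻²).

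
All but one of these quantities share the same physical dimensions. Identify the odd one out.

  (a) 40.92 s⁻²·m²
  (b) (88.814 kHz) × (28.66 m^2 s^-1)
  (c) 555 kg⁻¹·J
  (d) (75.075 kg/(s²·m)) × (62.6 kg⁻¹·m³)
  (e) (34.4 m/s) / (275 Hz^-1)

(e)

Dimensions:
  (a) m²·s⁻²
  (b) [s⁻¹] · [m²·s⁻¹] = m²·s⁻²
  (c) J·kg⁻¹ = N·m·kg⁻¹ = m²·s⁻²
  (d) [kg·m⁻¹·s⁻²] · [kg⁻¹·m³] = m²·s⁻²
  (e) [m·s⁻¹] / [s] = m·s⁻²
All reduce to m²·s⁻² except (e), which is m·s⁻².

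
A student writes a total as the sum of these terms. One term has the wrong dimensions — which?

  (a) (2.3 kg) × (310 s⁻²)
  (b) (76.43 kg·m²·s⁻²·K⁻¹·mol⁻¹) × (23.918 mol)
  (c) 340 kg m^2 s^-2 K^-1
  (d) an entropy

(a)

Work out the base dimensions of each:
  (a) [kg] · [s⁻²] = kg·s⁻²
  (b) [kg·m²·s⁻²·K⁻¹·mol⁻¹] · [mol] = kg·m²·s⁻²·K⁻¹
  (c) kg·m²·s⁻²·K⁻¹
  (d) [entropy] = kg·m²·s⁻²·K⁻¹
All reduce to kg·m²·s⁻²·K⁻¹ except (a), which is kg·s⁻².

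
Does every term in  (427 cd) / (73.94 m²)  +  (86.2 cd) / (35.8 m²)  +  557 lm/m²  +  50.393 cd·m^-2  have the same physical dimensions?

Yes

Dimensions:
  (427 cd) / (73.94 m²):  [cd] / [m²] = m⁻²·cd
  (86.2 cd) / (35.8 m²):  [cd] / [m²] = m⁻²·cd
  557 lm/m²:  lm·m⁻² = cd·m⁻² = m⁻²·cd
  50.393 cd·m^-2:  cd·m⁻² = m⁻²·cd
Every term reduces to m⁻²·cd.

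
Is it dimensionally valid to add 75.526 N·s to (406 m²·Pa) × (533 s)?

Expand each in SI base units:
  75.526 N·s:  N·s = kg·m·s⁻²·s = kg·m·s⁻¹
  (406 m²·Pa) × (533 s):  [kg·m·s⁻²] · [s] = kg·m·s⁻¹
Both are kg·m·s⁻¹, so they have the same dimensions and can be added.

Yes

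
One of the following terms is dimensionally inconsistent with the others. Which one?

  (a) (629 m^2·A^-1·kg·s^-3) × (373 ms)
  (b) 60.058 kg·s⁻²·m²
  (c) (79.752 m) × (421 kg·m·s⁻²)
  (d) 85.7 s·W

In SI base units:
  (a) [kg·m²·s⁻³·A⁻¹] · [s] = kg·m²·s⁻²·A⁻¹
  (b) kg·m²·s⁻²
  (c) [m] · [kg·m·s⁻²] = kg·m²·s⁻²
  (d) W·s = J·s⁻¹·s = kg·m²·s⁻²
All reduce to kg·m²·s⁻² except (a), which is kg·m²·s⁻²·A⁻¹.

(a)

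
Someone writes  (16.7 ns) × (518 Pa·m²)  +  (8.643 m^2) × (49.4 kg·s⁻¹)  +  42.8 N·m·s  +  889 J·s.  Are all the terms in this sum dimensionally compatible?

Dimensions:
  (16.7 ns) × (518 Pa·m²):  [s] · [kg·m·s⁻²] = kg·m·s⁻¹
  (8.643 m^2) × (49.4 kg·s⁻¹):  [m²] · [kg·s⁻¹] = kg·m²·s⁻¹
  42.8 N·m·s:  N·m·s = kg·m·s⁻²·m·s = kg·m²·s⁻¹
  889 J·s:  J·s = N·m·s = kg·m²·s⁻¹
The terms do not share a single dimension (kg·m²·s⁻¹ vs kg·m·s⁻¹).

No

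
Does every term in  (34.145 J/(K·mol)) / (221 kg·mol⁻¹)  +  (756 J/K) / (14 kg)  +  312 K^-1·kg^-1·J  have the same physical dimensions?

Yes

Work out the base dimensions of each:
  (34.145 J/(K·mol)) / (221 kg·mol⁻¹):  [kg·m²·s⁻²·K⁻¹·mol⁻¹] / [kg·mol⁻¹] = m²·s⁻²·K⁻¹
  (756 J/K) / (14 kg):  [kg·m²·s⁻²·K⁻¹] / [kg] = m²·s⁻²·K⁻¹
  312 K^-1·kg^-1·J:  J·kg⁻¹·K⁻¹ = N·m·kg⁻¹·K⁻¹ = m²·s⁻²·K⁻¹
Every term reduces to m²·s⁻²·K⁻¹.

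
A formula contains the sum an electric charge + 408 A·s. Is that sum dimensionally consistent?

Yes

Work out the base dimensions of each:
  an electric charge:  [electric charge] = s·A
  408 A·s:  A·s = s·A
Both are s·A, so they have the same dimensions and can be added.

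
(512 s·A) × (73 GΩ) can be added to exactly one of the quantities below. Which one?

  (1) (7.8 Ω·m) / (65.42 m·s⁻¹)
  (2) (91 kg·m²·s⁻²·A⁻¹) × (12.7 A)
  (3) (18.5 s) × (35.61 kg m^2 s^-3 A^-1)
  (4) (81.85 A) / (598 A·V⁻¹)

Reference: [s·A] · [kg·m²·s⁻³·A⁻²] = kg·m²·s⁻²·A⁻¹.
Each option:
  (1) [kg·m³·s⁻³·A⁻²] / [m·s⁻¹] = kg·m²·s⁻²·A⁻²
  (2) [kg·m²·s⁻²·A⁻¹] · [A] = kg·m²·s⁻²
  (3) [s] · [kg·m²·s⁻³·A⁻¹] = kg·m²·s⁻²·A⁻¹  ← same
  (4) [A] / [kg⁻¹·m⁻²·s³·A²] = kg·m²·s⁻³·A⁻¹
Only (3) matches kg·m²·s⁻²·A⁻¹.

(3)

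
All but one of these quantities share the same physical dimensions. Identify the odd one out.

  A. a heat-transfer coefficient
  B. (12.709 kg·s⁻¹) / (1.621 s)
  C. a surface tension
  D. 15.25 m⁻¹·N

Expand each in SI base units:
  A. [heat-transfer coefficient] = kg·s⁻³·K⁻¹
  B. [kg·s⁻¹] / [s] = kg·s⁻²
  C. [surface tension] = kg·s⁻²
  D. N·m⁻¹ = kg·m·s⁻²·m⁻¹ = kg·s⁻²
All reduce to kg·s⁻² except A., which is kg·s⁻³·K⁻¹.

A.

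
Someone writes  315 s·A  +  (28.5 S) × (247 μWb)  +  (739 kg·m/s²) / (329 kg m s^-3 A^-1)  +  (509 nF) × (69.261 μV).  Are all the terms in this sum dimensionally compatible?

Yes

Work out the base dimensions of each:
  315 s·A:  A·s = s·A
  (28.5 S) × (247 μWb):  [kg⁻¹·m⁻²·s³·A²] · [kg·m²·s⁻²·A⁻¹] = s·A
  (739 kg·m/s²) / (329 kg m s^-3 A^-1):  [kg·m·s⁻²] / [kg·m·s⁻³·A⁻¹] = s·A
  (509 nF) × (69.261 μV):  [kg⁻¹·m⁻²·s⁴·A²] · [kg·m²·s⁻³·A⁻¹] = s·A
Every term reduces to s·A.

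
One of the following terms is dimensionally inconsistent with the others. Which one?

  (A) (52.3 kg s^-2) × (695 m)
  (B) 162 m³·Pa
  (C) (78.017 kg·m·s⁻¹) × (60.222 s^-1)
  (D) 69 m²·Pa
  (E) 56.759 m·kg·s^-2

(B)

Expand each in SI base units:
  (A) [kg·s⁻²] · [m] = kg·m·s⁻²
  (B) Pa·m³ = N·m⁻²·m³ = kg·m²·s⁻²
  (C) [kg·m·s⁻¹] · [s⁻¹] = kg·m·s⁻²
  (D) Pa·m² = N·m⁻²·m² = kg·m·s⁻²
  (E) kg·m·s⁻²
All reduce to kg·m·s⁻² except (B), which is kg·m²·s⁻².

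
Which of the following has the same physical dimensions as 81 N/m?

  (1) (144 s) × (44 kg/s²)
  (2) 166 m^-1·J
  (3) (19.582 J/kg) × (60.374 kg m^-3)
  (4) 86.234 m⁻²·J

Reference: N·m⁻¹ = kg·m·s⁻²·m⁻¹ = kg·s⁻².
Each option:
  (1) [s] · [kg·s⁻²] = kg·s⁻¹
  (2) J·m⁻¹ = N·m·m⁻¹ = kg·m·s⁻²
  (3) [m²·s⁻²] · [kg·m⁻³] = kg·m⁻¹·s⁻²
  (4) J·m⁻² = N·m·m⁻² = kg·s⁻²  ← same
Only (4) matches kg·s⁻².

(4)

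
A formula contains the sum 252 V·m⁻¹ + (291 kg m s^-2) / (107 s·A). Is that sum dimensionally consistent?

Yes

Work out the base dimensions of each:
  252 V·m⁻¹:  V·m⁻¹ = J·C⁻¹·m⁻¹ = kg·m·s⁻³·A⁻¹
  (291 kg m s^-2) / (107 s·A):  [kg·m·s⁻²] / [s·A] = kg·m·s⁻³·A⁻¹
Both are kg·m·s⁻³·A⁻¹, so they have the same dimensions and can be added.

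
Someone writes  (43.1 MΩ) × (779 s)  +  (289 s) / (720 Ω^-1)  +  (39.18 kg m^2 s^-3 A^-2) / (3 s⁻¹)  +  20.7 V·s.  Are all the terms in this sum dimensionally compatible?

No

In SI base units:
  (43.1 MΩ) × (779 s):  [kg·m²·s⁻³·A⁻²] · [s] = kg·m²·s⁻²·A⁻²
  (289 s) / (720 Ω^-1):  [s] / [kg⁻¹·m⁻²·s³·A²] = kg·m²·s⁻²·A⁻²
  (39.18 kg m^2 s^-3 A^-2) / (3 s⁻¹):  [kg·m²·s⁻³·A⁻²] / [s⁻¹] = kg·m²·s⁻²·A⁻²
  20.7 V·s:  V·s = J·C⁻¹·s = kg·m²·s⁻²·A⁻¹
The terms do not share a single dimension (kg·m²·s⁻²·A⁻² vs kg·m²·s⁻²·A⁻¹).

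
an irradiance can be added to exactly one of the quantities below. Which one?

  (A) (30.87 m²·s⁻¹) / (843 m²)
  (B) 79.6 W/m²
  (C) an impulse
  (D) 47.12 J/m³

(B)

Reference: [irradiance] = kg·s⁻³.
Each option:
  (A) [m²·s⁻¹] / [m²] = s⁻¹
  (B) W·m⁻² = J·s⁻¹·m⁻² = kg·s⁻³  ← same
  (C) [impulse] = kg·m·s⁻¹
  (D) J·m⁻³ = N·m·m⁻³ = kg·m⁻¹·s⁻²
Only (B) matches kg·s⁻³.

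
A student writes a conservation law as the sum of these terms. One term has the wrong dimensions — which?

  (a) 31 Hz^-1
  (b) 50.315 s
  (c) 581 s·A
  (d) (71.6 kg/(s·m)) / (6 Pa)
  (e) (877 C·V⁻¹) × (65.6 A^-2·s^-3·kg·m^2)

Expand each in SI base units:
  (a) Hz⁻¹ = (s⁻¹)⁻¹ = s
  (b) s
  (c) A·s = s·A
  (d) [kg·m⁻¹·s⁻¹] / [kg·m⁻¹·s⁻²] = s
  (e) [kg⁻¹·m⁻²·s⁴·A²] · [kg·m²·s⁻³·A⁻²] = s
All reduce to s except (c), which is s·A.

(c)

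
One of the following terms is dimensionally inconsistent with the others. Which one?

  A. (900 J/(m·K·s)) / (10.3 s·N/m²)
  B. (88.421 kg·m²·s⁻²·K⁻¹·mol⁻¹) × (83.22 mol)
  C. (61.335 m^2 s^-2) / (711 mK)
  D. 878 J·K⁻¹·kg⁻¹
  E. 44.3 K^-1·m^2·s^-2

Work out the base dimensions of each:
  A. [kg·m·s⁻³·K⁻¹] / [kg·m⁻¹·s⁻¹] = m²·s⁻²·K⁻¹
  B. [kg·m²·s⁻²·K⁻¹·mol⁻¹] · [mol] = kg·m²·s⁻²·K⁻¹
  C. [m²·s⁻²] / [K] = m²·s⁻²·K⁻¹
  D. J·kg⁻¹·K⁻¹ = N·m·kg⁻¹·K⁻¹ = m²·s⁻²·K⁻¹
  E. m²·s⁻²·K⁻¹
All reduce to m²·s⁻²·K⁻¹ except B., which is kg·m²·s⁻²·K⁻¹.

B.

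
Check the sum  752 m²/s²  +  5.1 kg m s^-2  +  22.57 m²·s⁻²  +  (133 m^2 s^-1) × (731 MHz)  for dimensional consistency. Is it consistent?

No

Dimensions:
  752 m²/s²:  m²·s⁻²
  5.1 kg m s^-2:  kg·m·s⁻²
  22.57 m²·s⁻²:  m²·s⁻²
  (133 m^2 s^-1) × (731 MHz):  [m²·s⁻¹] · [s⁻¹] = m²·s⁻²
The terms do not share a single dimension (kg·m·s⁻² vs m²·s⁻²).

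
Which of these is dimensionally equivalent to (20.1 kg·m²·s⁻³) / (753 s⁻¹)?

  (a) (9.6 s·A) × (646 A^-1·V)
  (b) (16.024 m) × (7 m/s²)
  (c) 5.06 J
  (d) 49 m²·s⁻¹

Reference: [kg·m²·s⁻³] / [s⁻¹] = kg·m²·s⁻².
Each option:
  (a) [s·A] · [kg·m²·s⁻³·A⁻²] = kg·m²·s⁻²·A⁻¹
  (b) [m] · [m·s⁻²] = m²·s⁻²
  (c) J = N·m = kg·m²·s⁻²  ← same
  (d) m²·s⁻¹
Only (c) matches kg·m²·s⁻².

(c)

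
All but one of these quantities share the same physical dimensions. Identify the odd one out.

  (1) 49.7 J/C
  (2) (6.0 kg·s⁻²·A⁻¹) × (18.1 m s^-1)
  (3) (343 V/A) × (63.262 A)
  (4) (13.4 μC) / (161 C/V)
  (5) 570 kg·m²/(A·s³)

Work out the base dimensions of each:
  (1) J·C⁻¹ = N·m·(s·A)⁻¹ = kg·m²·s⁻³·A⁻¹
  (2) [kg·s⁻²·A⁻¹] · [m·s⁻¹] = kg·m·s⁻³·A⁻¹
  (3) [kg·m²·s⁻³·A⁻²] · [A] = kg·m²·s⁻³·A⁻¹
  (4) [s·A] / [kg⁻¹·m⁻²·s⁴·A²] = kg·m²·s⁻³·A⁻¹
  (5) kg·m²·s⁻³·A⁻¹
All reduce to kg·m²·s⁻³·A⁻¹ except (2), which is kg·m·s⁻³·A⁻¹.

(2)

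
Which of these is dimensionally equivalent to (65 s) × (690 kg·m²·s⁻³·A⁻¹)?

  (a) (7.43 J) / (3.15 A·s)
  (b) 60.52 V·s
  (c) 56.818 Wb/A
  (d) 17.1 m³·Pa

Reference: [s] · [kg·m²·s⁻³·A⁻¹] = kg·m²·s⁻²·A⁻¹.
Each option:
  (a) [kg·m²·s⁻²] / [s·A] = kg·m²·s⁻³·A⁻¹
  (b) V·s = J·C⁻¹·s = kg·m²·s⁻²·A⁻¹  ← same
  (c) Wb·A⁻¹ = V·s·A⁻¹ = kg·m²·s⁻²·A⁻²
  (d) Pa·m³ = N·m⁻²·m³ = kg·m²·s⁻²
Only (b) matches kg·m²·s⁻²·A⁻¹.

(b)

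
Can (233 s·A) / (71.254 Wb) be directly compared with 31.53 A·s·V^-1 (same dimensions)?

Dimensions:
  (233 s·A) / (71.254 Wb):  [s·A] / [kg·m²·s⁻²·A⁻¹] = kg⁻¹·m⁻²·s³·A²
  31.53 A·s·V^-1:  A·s·V⁻¹ = A·s·(J·C⁻¹)⁻¹ = kg⁻¹·m⁻²·s⁴·A²
kg⁻¹·m⁻²·s³·A² ≠ kg⁻¹·m⁻²·s⁴·A², so they cannot be added.

No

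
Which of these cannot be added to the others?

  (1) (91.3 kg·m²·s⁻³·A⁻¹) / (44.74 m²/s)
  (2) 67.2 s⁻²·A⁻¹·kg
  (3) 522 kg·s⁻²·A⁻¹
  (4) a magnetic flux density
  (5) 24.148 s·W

(5)

Expand each in SI base units:
  (1) [kg·m²·s⁻³·A⁻¹] / [m²·s⁻¹] = kg·s⁻²·A⁻¹
  (2) kg·s⁻²·A⁻¹
  (3) kg·s⁻²·A⁻¹
  (4) [magnetic flux density] = kg·s⁻²·A⁻¹
  (5) W·s = J·s⁻¹·s = kg·m²·s⁻²
All reduce to kg·s⁻²·A⁻¹ except (5), which is kg·m²·s⁻².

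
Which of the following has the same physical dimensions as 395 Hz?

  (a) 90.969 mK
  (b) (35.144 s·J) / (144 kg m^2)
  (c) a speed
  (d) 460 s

Reference: Hz = s⁻¹.
Each option:
  (a) K
  (b) [kg·m²·s⁻¹] / [kg·m²] = s⁻¹  ← same
  (c) [speed] = m·s⁻¹
  (d) s
Only (b) matches s⁻¹.

(b)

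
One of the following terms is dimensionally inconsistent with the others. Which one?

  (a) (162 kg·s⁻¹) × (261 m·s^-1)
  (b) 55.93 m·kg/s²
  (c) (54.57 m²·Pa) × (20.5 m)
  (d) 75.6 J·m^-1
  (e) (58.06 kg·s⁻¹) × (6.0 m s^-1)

(c)

Work out the base dimensions of each:
  (a) [kg·s⁻¹] · [m·s⁻¹] = kg·m·s⁻²
  (b) kg·m·s⁻²
  (c) [kg·m·s⁻²] · [m] = kg·m²·s⁻²
  (d) J·m⁻¹ = N·m·m⁻¹ = kg·m·s⁻²
  (e) [kg·s⁻¹] · [m·s⁻¹] = kg·m·s⁻²
All reduce to kg·m·s⁻² except (c), which is kg·m²·s⁻².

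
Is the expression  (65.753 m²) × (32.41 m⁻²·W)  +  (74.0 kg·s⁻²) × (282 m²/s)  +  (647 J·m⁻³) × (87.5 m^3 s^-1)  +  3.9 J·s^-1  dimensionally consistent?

Yes

Expand each in SI base units:
  (65.753 m²) × (32.41 m⁻²·W):  [m²] · [kg·s⁻³] = kg·m²·s⁻³
  (74.0 kg·s⁻²) × (282 m²/s):  [kg·s⁻²] · [m²·s⁻¹] = kg·m²·s⁻³
  (647 J·m⁻³) × (87.5 m^3 s^-1):  [kg·m⁻¹·s⁻²] · [m³·s⁻¹] = kg·m²·s⁻³
  3.9 J·s^-1:  J·s⁻¹ = N·m·s⁻¹ = kg·m²·s⁻³
Every term reduces to kg·m²·s⁻³.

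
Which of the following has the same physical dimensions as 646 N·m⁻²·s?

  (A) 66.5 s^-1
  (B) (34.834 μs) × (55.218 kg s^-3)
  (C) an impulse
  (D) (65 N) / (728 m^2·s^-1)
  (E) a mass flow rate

Reference: N·s·m⁻² = kg·m·s⁻²·s·m⁻² = kg·m⁻¹·s⁻¹.
Each option:
  (A) s⁻¹
  (B) [s] · [kg·s⁻³] = kg·s⁻²
  (C) [impulse] = kg·m·s⁻¹
  (D) [kg·m·s⁻²] / [m²·s⁻¹] = kg·m⁻¹·s⁻¹  ← same
  (E) [mass flow rate] = kg·s⁻¹
Only (D) matches kg·m⁻¹·s⁻¹.

(D)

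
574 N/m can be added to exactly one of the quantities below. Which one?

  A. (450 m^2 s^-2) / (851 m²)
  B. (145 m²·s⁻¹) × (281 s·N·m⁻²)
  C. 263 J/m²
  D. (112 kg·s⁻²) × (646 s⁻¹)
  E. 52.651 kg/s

C.

Reference: N·m⁻¹ = kg·m·s⁻²·m⁻¹ = kg·s⁻².
Each option:
  A. [m²·s⁻²] / [m²] = s⁻²
  B. [m²·s⁻¹] · [kg·m⁻¹·s⁻¹] = kg·m·s⁻²
  C. J·m⁻² = N·m·m⁻² = kg·s⁻²  ← same
  D. [kg·s⁻²] · [s⁻¹] = kg·s⁻³
  E. kg·s⁻¹
Only C. matches kg·s⁻².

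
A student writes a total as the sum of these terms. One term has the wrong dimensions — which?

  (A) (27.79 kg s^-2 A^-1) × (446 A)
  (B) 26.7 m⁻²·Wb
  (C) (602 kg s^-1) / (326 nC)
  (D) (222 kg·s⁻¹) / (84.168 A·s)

(A)

Dimensions:
  (A) [kg·s⁻²·A⁻¹] · [A] = kg·s⁻²
  (B) Wb·m⁻² = V·s·m⁻² = kg·s⁻²·A⁻¹
  (C) [kg·s⁻¹] / [s·A] = kg·s⁻²·A⁻¹
  (D) [kg·s⁻¹] / [s·A] = kg·s⁻²·A⁻¹
All reduce to kg·s⁻²·A⁻¹ except (A), which is kg·s⁻².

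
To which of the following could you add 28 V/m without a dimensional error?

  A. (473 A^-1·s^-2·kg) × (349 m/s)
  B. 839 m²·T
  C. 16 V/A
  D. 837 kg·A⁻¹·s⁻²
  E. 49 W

A.

Reference: V·m⁻¹ = J·C⁻¹·m⁻¹ = kg·m·s⁻³·A⁻¹.
Each option:
  A. [kg·s⁻²·A⁻¹] · [m·s⁻¹] = kg·m·s⁻³·A⁻¹  ← same
  B. T·m² = Wb·m⁻²·m² = kg·m²·s⁻²·A⁻¹
  C. V·A⁻¹ = J·C⁻¹·A⁻¹ = kg·m²·s⁻³·A⁻²
  D. kg·s⁻²·A⁻¹
  E. W = J·s⁻¹ = kg·m²·s⁻³
Only A. matches kg·m·s⁻³·A⁻¹.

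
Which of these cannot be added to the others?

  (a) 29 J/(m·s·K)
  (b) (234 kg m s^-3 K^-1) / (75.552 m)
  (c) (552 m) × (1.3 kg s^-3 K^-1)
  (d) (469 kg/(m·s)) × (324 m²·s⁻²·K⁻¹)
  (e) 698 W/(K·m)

(b)

In SI base units:
  (a) J·s⁻¹·m⁻¹·K⁻¹ = N·m·s⁻¹·m⁻¹·K⁻¹ = kg·m·s⁻³·K⁻¹
  (b) [kg·m·s⁻³·K⁻¹] / [m] = kg·s⁻³·K⁻¹
  (c) [m] · [kg·s⁻³·K⁻¹] = kg·m·s⁻³·K⁻¹
  (d) [kg·m⁻¹·s⁻¹] · [m²·s⁻²·K⁻¹] = kg·m·s⁻³·K⁻¹
  (e) W·m⁻¹·K⁻¹ = J·s⁻¹·m⁻¹·K⁻¹ = kg·m·s⁻³·K⁻¹
All reduce to kg·m·s⁻³·K⁻¹ except (b), which is kg·s⁻³·K⁻¹.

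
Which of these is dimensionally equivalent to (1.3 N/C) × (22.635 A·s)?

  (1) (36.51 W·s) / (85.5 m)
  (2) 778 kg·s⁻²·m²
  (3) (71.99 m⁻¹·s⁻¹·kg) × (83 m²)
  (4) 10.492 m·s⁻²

Reference: [kg·m·s⁻³·A⁻¹] · [s·A] = kg·m·s⁻².
Each option:
  (1) [kg·m²·s⁻²] / [m] = kg·m·s⁻²  ← same
  (2) kg·m²·s⁻²
  (3) [kg·m⁻¹·s⁻¹] · [m²] = kg·m·s⁻¹
  (4) m·s⁻²
Only (1) matches kg·m·s⁻².

(1)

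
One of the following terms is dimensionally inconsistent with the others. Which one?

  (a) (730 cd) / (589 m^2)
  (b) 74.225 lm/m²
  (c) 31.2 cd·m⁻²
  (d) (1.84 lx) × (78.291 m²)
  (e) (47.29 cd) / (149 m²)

Dimensions:
  (a) [cd] / [m²] = m⁻²·cd
  (b) lm·m⁻² = cd·m⁻² = m⁻²·cd
  (c) cd·m⁻² = m⁻²·cd
  (d) [m⁻²·cd] · [m²] = cd
  (e) [cd] / [m²] = m⁻²·cd
All reduce to m⁻²·cd except (d), which is cd.

(d)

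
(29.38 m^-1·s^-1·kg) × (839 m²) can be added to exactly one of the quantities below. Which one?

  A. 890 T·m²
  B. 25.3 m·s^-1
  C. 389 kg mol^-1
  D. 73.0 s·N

D.

Reference: [kg·m⁻¹·s⁻¹] · [m²] = kg·m·s⁻¹.
Each option:
  A. T·m² = Wb·m⁻²·m² = kg·m²·s⁻²·A⁻¹
  B. m·s⁻¹
  C. kg·mol⁻¹
  D. N·s = kg·m·s⁻²·s = kg·m·s⁻¹  ← same
Only D. matches kg·m·s⁻¹.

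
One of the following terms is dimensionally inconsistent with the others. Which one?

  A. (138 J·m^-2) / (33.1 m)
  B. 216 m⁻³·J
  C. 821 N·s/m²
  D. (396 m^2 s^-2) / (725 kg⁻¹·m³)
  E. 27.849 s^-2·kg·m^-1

Dimensions:
  A. [kg·s⁻²] / [m] = kg·m⁻¹·s⁻²
  B. J·m⁻³ = N·m·m⁻³ = kg·m⁻¹·s⁻²
  C. N·s·m⁻² = kg·m·s⁻²·s·m⁻² = kg·m⁻¹·s⁻¹
  D. [m²·s⁻²] / [kg⁻¹·m³] = kg·m⁻¹·s⁻²
  E. kg·m⁻¹·s⁻²
All reduce to kg·m⁻¹·s⁻² except C., which is kg·m⁻¹·s⁻¹.

C.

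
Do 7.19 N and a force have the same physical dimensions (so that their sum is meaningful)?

Yes

Reduce each to base SI dimensions:
  7.19 N:  N = kg·m·s⁻²
  a force:  [force] = kg·m·s⁻²
Both are kg·m·s⁻², so they have the same dimensions and can be added.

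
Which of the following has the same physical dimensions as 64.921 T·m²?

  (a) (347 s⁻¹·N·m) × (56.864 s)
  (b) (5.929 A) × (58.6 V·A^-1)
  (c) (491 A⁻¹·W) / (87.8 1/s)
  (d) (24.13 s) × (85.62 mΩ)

(c)

Reference: T·m² = Wb·m⁻²·m² = kg·m²·s⁻²·A⁻¹.
Each option:
  (a) [kg·m²·s⁻³] · [s] = kg·m²·s⁻²
  (b) [A] · [kg·m²·s⁻³·A⁻²] = kg·m²·s⁻³·A⁻¹
  (c) [kg·m²·s⁻³·A⁻¹] / [s⁻¹] = kg·m²·s⁻²·A⁻¹  ← same
  (d) [s] · [kg·m²·s⁻³·A⁻²] = kg·m²·s⁻²·A⁻²
Only (c) matches kg·m²·s⁻²·A⁻¹.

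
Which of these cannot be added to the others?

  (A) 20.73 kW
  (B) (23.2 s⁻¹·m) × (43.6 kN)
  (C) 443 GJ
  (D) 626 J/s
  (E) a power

Expand each in SI base units:
  (A) W = J·s⁻¹ = kg·m²·s⁻³
  (B) [m·s⁻¹] · [kg·m·s⁻²] = kg·m²·s⁻³
  (C) J = N·m = kg·m²·s⁻²
  (D) J·s⁻¹ = N·m·s⁻¹ = kg·m²·s⁻³
  (E) [power] = kg·m²·s⁻³
All reduce to kg·m²·s⁻³ except (C), which is kg·m²·s⁻².

(C)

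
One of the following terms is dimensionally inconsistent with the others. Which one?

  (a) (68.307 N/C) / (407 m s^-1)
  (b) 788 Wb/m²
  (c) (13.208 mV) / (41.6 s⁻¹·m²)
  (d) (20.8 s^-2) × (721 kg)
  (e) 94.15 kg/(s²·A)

(d)

Expand each in SI base units:
  (a) [kg·m·s⁻³·A⁻¹] / [m·s⁻¹] = kg·s⁻²·A⁻¹
  (b) Wb·m⁻² = V·s·m⁻² = kg·s⁻²·A⁻¹
  (c) [kg·m²·s⁻³·A⁻¹] / [m²·s⁻¹] = kg·s⁻²·A⁻¹
  (d) [s⁻²] · [kg] = kg·s⁻²
  (e) kg·s⁻²·A⁻¹
All reduce to kg·s⁻²·A⁻¹ except (d), which is kg·s⁻².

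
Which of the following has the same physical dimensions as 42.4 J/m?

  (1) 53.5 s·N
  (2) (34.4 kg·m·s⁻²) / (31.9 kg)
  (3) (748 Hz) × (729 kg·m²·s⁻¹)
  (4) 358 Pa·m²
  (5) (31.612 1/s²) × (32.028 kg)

Reference: J·m⁻¹ = N·m·m⁻¹ = kg·m·s⁻².
Each option:
  (1) N·s = kg·m·s⁻²·s = kg·m·s⁻¹
  (2) [kg·m·s⁻²] / [kg] = m·s⁻²
  (3) [s⁻¹] · [kg·m²·s⁻¹] = kg·m²·s⁻²
  (4) Pa·m² = N·m⁻²·m² = kg·m·s⁻²  ← same
  (5) [s⁻²] · [kg] = kg·s⁻²
Only (4) matches kg·m·s⁻².

(4)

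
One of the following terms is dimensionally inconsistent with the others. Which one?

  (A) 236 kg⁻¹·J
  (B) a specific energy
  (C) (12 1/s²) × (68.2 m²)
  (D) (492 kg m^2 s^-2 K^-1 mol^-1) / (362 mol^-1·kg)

Work out the base dimensions of each:
  (A) J·kg⁻¹ = N·m·kg⁻¹ = m²·s⁻²
  (B) [specific energy] = m²·s⁻²
  (C) [s⁻²] · [m²] = m²·s⁻²
  (D) [kg·m²·s⁻²·K⁻¹·mol⁻¹] / [kg·mol⁻¹] = m²·s⁻²·K⁻¹
All reduce to m²·s⁻² except (D), which is m²·s⁻²·K⁻¹.

(D)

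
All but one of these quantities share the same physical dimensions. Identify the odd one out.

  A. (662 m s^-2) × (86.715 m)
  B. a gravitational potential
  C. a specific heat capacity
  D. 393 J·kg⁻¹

C.

Dimensions:
  A. [m·s⁻²] · [m] = m²·s⁻²
  B. [gravitational potential] = m²·s⁻²
  C. [specific heat capacity] = m²·s⁻²·K⁻¹
  D. J·kg⁻¹ = N·m·kg⁻¹ = m²·s⁻²
All reduce to m²·s⁻² except C., which is m²·s⁻²·K⁻¹.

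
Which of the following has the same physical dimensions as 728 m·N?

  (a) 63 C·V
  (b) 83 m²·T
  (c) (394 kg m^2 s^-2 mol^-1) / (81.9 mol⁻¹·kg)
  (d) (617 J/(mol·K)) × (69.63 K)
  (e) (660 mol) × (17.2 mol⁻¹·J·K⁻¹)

(a)

Reference: N·m = kg·m·s⁻²·m = kg·m²·s⁻².
Each option:
  (a) C·V = s·A·J·C⁻¹ = kg·m²·s⁻²  ← same
  (b) T·m² = Wb·m⁻²·m² = kg·m²·s⁻²·A⁻¹
  (c) [kg·m²·s⁻²·mol⁻¹] / [kg·mol⁻¹] = m²·s⁻²
  (d) [kg·m²·s⁻²·K⁻¹·mol⁻¹] · [K] = kg·m²·s⁻²·mol⁻¹
  (e) [mol] · [kg·m²·s⁻²·K⁻¹·mol⁻¹] = kg·m²·s⁻²·K⁻¹
Only (a) matches kg·m²·s⁻².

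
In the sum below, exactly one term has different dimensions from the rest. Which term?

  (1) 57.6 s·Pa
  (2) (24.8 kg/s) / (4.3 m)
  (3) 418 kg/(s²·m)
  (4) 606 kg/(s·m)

Dimensions:
  (1) Pa·s = N·m⁻²·s = kg·m⁻¹·s⁻¹
  (2) [kg·s⁻¹] / [m] = kg·m⁻¹·s⁻¹
  (3) kg·m⁻¹·s⁻²
  (4) kg·m⁻¹·s⁻¹
All reduce to kg·m⁻¹·s⁻¹ except (3), which is kg·m⁻¹·s⁻².

(3)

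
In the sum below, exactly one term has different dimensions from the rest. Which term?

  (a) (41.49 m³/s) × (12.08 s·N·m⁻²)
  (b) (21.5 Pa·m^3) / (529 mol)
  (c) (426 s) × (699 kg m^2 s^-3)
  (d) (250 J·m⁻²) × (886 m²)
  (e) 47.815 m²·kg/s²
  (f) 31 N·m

Expand each in SI base units:
  (a) [m³·s⁻¹] · [kg·m⁻¹·s⁻¹] = kg·m²·s⁻²
  (b) [kg·m²·s⁻²] / [mol] = kg·m²·s⁻²·mol⁻¹
  (c) [s] · [kg·m²·s⁻³] = kg·m²·s⁻²
  (d) [kg·s⁻²] · [m²] = kg·m²·s⁻²
  (e) kg·m²·s⁻²
  (f) N·m = kg·m·s⁻²·m = kg·m²·s⁻²
All reduce to kg·m²·s⁻² except (b), which is kg·m²·s⁻²·mol⁻¹.

(b)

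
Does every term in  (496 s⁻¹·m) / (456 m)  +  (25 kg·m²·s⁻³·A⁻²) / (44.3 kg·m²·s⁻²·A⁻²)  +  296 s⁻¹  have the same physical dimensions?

Yes

Reduce each to base SI dimensions:
  (496 s⁻¹·m) / (456 m):  [m·s⁻¹] / [m] = s⁻¹
  (25 kg·m²·s⁻³·A⁻²) / (44.3 kg·m²·s⁻²·A⁻²):  [kg·m²·s⁻³·A⁻²] / [kg·m²·s⁻²·A⁻²] = s⁻¹
  296 s⁻¹:  s⁻¹
Every term reduces to s⁻¹.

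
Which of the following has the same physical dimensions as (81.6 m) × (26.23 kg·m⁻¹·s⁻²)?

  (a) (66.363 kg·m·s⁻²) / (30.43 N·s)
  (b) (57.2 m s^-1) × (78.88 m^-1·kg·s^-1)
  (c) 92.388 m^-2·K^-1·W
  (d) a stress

(b)

Reference: [m] · [kg·m⁻¹·s⁻²] = kg·s⁻².
Each option:
  (a) [kg·m·s⁻²] / [kg·m·s⁻¹] = s⁻¹
  (b) [m·s⁻¹] · [kg·m⁻¹·s⁻¹] = kg·s⁻²  ← same
  (c) W·m⁻²·K⁻¹ = J·s⁻¹·m⁻²·K⁻¹ = kg·s⁻³·K⁻¹
  (d) [stress] = kg·m⁻¹·s⁻²
Only (b) matches kg·s⁻².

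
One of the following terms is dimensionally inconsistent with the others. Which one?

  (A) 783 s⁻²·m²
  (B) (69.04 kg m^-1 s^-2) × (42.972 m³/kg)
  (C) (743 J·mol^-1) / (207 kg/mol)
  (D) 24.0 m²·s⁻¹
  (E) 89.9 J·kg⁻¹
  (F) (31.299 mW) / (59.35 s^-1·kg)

(D)

Dimensions:
  (A) m²·s⁻²
  (B) [kg·m⁻¹·s⁻²] · [kg⁻¹·m³] = m²·s⁻²
  (C) [kg·m²·s⁻²·mol⁻¹] / [kg·mol⁻¹] = m²·s⁻²
  (D) m²·s⁻¹
  (E) J·kg⁻¹ = N·m·kg⁻¹ = m²·s⁻²
  (F) [kg·m²·s⁻³] / [kg·s⁻¹] = m²·s⁻²
All reduce to m²·s⁻² except (D), which is m²·s⁻¹.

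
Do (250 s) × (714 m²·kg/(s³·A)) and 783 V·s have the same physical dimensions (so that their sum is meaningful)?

Yes

Dimensions:
  (250 s) × (714 m²·kg/(s³·A)):  [s] · [kg·m²·s⁻³·A⁻¹] = kg·m²·s⁻²·A⁻¹
  783 V·s:  V·s = J·C⁻¹·s = kg·m²·s⁻²·A⁻¹
Both are kg·m²·s⁻²·A⁻¹, so they have the same dimensions and can be added.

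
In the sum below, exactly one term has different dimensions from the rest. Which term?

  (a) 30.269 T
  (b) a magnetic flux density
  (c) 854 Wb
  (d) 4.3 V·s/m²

(c)

Dimensions:
  (a) T = Wb·m⁻² = kg·s⁻²·A⁻¹
  (b) [magnetic flux density] = kg·s⁻²·A⁻¹
  (c) Wb = V·s = kg·m²·s⁻²·A⁻¹
  (d) V·s·m⁻² = J·C⁻¹·s·m⁻² = kg·s⁻²·A⁻¹
All reduce to kg·s⁻²·A⁻¹ except (c), which is kg·m²·s⁻²·A⁻¹.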